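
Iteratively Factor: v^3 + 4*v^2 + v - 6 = (v + 2)*(v^2 + 2*v - 3) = (v + 2)*(v + 3)*(v - 1)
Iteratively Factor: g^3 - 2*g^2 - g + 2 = (g - 1)*(g^2 - g - 2) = (g - 2)*(g - 1)*(g + 1)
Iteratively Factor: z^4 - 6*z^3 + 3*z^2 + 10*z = (z)*(z^3 - 6*z^2 + 3*z + 10) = z*(z - 2)*(z^2 - 4*z - 5) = z*(z - 5)*(z - 2)*(z + 1)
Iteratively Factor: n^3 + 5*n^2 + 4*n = (n + 4)*(n^2 + n) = n*(n + 4)*(n + 1)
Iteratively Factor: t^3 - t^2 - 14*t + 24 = (t - 3)*(t^2 + 2*t - 8) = (t - 3)*(t + 4)*(t - 2)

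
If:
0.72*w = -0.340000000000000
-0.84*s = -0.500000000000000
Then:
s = 0.60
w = -0.47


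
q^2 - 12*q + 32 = (q - 8)*(q - 4)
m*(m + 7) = m^2 + 7*m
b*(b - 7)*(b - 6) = b^3 - 13*b^2 + 42*b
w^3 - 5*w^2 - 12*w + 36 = (w - 6)*(w - 2)*(w + 3)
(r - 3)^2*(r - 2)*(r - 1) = r^4 - 9*r^3 + 29*r^2 - 39*r + 18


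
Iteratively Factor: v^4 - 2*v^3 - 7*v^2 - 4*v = (v + 1)*(v^3 - 3*v^2 - 4*v) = (v + 1)^2*(v^2 - 4*v) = (v - 4)*(v + 1)^2*(v)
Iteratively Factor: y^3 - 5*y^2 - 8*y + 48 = (y + 3)*(y^2 - 8*y + 16) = (y - 4)*(y + 3)*(y - 4)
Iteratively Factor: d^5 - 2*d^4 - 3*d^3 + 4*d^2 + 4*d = (d + 1)*(d^4 - 3*d^3 + 4*d) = (d - 2)*(d + 1)*(d^3 - d^2 - 2*d) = (d - 2)^2*(d + 1)*(d^2 + d) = (d - 2)^2*(d + 1)^2*(d)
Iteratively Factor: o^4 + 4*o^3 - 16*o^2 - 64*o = (o)*(o^3 + 4*o^2 - 16*o - 64) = o*(o + 4)*(o^2 - 16) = o*(o - 4)*(o + 4)*(o + 4)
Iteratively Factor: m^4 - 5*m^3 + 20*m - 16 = (m - 4)*(m^3 - m^2 - 4*m + 4) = (m - 4)*(m - 1)*(m^2 - 4) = (m - 4)*(m - 2)*(m - 1)*(m + 2)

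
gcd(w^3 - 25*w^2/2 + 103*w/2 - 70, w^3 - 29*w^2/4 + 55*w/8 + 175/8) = w^2 - 17*w/2 + 35/2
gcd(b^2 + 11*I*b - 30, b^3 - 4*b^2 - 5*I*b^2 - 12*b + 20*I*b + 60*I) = 1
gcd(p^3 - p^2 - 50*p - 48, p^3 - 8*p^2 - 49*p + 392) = p - 8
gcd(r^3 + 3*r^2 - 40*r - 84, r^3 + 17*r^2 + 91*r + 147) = r + 7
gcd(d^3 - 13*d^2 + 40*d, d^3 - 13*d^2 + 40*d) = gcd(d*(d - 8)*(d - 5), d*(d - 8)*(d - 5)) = d^3 - 13*d^2 + 40*d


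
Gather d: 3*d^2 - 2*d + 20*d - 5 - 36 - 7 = 3*d^2 + 18*d - 48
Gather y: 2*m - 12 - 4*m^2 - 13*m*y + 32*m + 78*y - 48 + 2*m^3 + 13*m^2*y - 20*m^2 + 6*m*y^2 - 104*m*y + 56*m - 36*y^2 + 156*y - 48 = 2*m^3 - 24*m^2 + 90*m + y^2*(6*m - 36) + y*(13*m^2 - 117*m + 234) - 108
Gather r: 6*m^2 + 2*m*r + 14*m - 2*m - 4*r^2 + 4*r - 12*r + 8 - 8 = 6*m^2 + 12*m - 4*r^2 + r*(2*m - 8)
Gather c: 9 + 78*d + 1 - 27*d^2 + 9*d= -27*d^2 + 87*d + 10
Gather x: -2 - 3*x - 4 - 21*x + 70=64 - 24*x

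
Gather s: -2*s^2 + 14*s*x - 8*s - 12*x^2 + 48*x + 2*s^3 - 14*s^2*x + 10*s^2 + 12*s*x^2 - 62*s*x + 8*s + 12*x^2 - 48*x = 2*s^3 + s^2*(8 - 14*x) + s*(12*x^2 - 48*x)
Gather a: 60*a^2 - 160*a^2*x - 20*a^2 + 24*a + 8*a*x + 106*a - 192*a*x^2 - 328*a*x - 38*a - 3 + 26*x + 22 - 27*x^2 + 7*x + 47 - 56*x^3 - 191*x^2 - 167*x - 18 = a^2*(40 - 160*x) + a*(-192*x^2 - 320*x + 92) - 56*x^3 - 218*x^2 - 134*x + 48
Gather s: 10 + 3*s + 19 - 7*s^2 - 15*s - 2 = -7*s^2 - 12*s + 27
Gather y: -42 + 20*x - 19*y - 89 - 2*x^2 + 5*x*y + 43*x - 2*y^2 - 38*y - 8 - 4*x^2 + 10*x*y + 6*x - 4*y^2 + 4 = -6*x^2 + 69*x - 6*y^2 + y*(15*x - 57) - 135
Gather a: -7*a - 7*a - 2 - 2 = -14*a - 4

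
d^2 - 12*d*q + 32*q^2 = (d - 8*q)*(d - 4*q)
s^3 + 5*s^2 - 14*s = s*(s - 2)*(s + 7)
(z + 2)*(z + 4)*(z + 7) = z^3 + 13*z^2 + 50*z + 56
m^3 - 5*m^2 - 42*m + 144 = (m - 8)*(m - 3)*(m + 6)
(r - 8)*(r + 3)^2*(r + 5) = r^4 + 3*r^3 - 49*r^2 - 267*r - 360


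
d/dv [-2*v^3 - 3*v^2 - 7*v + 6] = -6*v^2 - 6*v - 7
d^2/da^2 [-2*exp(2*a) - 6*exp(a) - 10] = (-8*exp(a) - 6)*exp(a)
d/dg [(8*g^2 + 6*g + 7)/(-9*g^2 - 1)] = 2*(27*g^2 + 55*g - 3)/(81*g^4 + 18*g^2 + 1)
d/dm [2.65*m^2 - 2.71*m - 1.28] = 5.3*m - 2.71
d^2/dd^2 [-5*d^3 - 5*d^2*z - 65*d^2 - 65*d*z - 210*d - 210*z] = -30*d - 10*z - 130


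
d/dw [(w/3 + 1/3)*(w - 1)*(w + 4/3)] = w^2 + 8*w/9 - 1/3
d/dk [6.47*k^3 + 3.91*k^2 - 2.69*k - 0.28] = 19.41*k^2 + 7.82*k - 2.69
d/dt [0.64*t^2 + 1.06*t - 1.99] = 1.28*t + 1.06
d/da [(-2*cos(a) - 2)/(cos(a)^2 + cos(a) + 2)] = 2*(sin(a)^2 - 2*cos(a))*sin(a)/(cos(a)^2 + cos(a) + 2)^2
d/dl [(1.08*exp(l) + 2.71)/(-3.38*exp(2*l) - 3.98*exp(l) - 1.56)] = (3.6504*exp(2*l) + 18.3196*exp(l) + 9.101)*exp(l)/(11.4244*exp(4*l) + 26.9048*exp(3*l) + 26.386*exp(2*l) + 12.4176*exp(l) + 2.4336)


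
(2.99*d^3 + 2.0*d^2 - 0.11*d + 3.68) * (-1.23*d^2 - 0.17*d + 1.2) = -3.6777*d^5 - 2.9683*d^4 + 3.3833*d^3 - 2.1077*d^2 - 0.7576*d + 4.416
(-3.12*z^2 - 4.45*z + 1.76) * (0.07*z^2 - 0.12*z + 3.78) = -0.2184*z^4 + 0.0629*z^3 - 11.1364*z^2 - 17.0322*z + 6.6528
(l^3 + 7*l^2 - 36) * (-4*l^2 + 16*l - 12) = -4*l^5 - 12*l^4 + 100*l^3 + 60*l^2 - 576*l + 432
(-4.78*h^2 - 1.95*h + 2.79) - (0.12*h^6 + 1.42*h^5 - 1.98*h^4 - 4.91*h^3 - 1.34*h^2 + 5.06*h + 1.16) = -0.12*h^6 - 1.42*h^5 + 1.98*h^4 + 4.91*h^3 - 3.44*h^2 - 7.01*h + 1.63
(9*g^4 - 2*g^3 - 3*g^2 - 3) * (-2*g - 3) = -18*g^5 - 23*g^4 + 12*g^3 + 9*g^2 + 6*g + 9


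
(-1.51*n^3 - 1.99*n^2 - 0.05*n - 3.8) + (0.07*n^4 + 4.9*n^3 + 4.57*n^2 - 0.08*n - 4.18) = 0.07*n^4 + 3.39*n^3 + 2.58*n^2 - 0.13*n - 7.98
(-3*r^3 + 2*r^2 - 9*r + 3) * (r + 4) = -3*r^4 - 10*r^3 - r^2 - 33*r + 12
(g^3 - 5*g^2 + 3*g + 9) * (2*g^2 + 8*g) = 2*g^5 - 2*g^4 - 34*g^3 + 42*g^2 + 72*g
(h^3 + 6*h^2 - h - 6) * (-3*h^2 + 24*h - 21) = -3*h^5 + 6*h^4 + 126*h^3 - 132*h^2 - 123*h + 126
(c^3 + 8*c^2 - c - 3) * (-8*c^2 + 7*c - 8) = -8*c^5 - 57*c^4 + 56*c^3 - 47*c^2 - 13*c + 24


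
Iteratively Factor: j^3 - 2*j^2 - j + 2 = (j + 1)*(j^2 - 3*j + 2) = (j - 2)*(j + 1)*(j - 1)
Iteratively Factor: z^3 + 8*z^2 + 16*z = (z)*(z^2 + 8*z + 16) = z*(z + 4)*(z + 4)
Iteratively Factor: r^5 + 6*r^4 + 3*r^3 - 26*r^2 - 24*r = (r + 4)*(r^4 + 2*r^3 - 5*r^2 - 6*r) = r*(r + 4)*(r^3 + 2*r^2 - 5*r - 6) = r*(r + 3)*(r + 4)*(r^2 - r - 2) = r*(r - 2)*(r + 3)*(r + 4)*(r + 1)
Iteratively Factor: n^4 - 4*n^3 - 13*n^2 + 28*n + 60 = (n - 5)*(n^3 + n^2 - 8*n - 12) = (n - 5)*(n - 3)*(n^2 + 4*n + 4) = (n - 5)*(n - 3)*(n + 2)*(n + 2)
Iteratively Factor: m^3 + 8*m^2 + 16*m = (m + 4)*(m^2 + 4*m) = (m + 4)^2*(m)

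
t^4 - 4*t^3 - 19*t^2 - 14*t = t*(t - 7)*(t + 1)*(t + 2)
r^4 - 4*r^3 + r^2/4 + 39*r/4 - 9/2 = (r - 3)*(r - 2)*(r - 1/2)*(r + 3/2)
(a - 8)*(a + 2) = a^2 - 6*a - 16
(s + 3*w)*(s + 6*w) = s^2 + 9*s*w + 18*w^2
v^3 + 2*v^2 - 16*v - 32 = (v - 4)*(v + 2)*(v + 4)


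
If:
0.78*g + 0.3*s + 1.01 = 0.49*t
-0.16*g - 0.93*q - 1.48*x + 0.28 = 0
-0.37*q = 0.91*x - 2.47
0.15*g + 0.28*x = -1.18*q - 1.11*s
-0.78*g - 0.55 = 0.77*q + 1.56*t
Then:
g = -1.49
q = -10.66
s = 9.75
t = 5.65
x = 7.05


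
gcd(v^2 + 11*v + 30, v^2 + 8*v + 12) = v + 6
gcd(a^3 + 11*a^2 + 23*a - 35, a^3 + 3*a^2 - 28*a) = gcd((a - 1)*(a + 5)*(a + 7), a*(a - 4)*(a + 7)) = a + 7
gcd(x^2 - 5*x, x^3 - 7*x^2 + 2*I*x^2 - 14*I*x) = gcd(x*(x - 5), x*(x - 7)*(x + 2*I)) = x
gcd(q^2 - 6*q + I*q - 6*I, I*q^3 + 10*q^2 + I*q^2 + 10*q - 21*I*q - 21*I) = 1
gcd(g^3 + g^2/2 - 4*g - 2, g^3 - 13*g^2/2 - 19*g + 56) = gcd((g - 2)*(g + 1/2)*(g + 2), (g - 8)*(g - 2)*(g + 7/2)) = g - 2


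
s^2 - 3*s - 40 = (s - 8)*(s + 5)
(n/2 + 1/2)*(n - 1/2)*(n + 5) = n^3/2 + 11*n^2/4 + n - 5/4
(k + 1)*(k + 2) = k^2 + 3*k + 2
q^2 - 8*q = q*(q - 8)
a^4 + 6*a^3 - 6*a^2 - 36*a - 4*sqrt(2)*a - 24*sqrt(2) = (a + 6)*(a - 2*sqrt(2))*(a + sqrt(2))^2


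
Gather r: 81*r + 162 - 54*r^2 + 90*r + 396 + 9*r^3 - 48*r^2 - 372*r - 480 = 9*r^3 - 102*r^2 - 201*r + 78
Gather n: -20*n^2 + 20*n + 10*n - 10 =-20*n^2 + 30*n - 10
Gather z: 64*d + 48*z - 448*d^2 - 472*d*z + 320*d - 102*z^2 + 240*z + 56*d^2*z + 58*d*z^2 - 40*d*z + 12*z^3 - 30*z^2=-448*d^2 + 384*d + 12*z^3 + z^2*(58*d - 132) + z*(56*d^2 - 512*d + 288)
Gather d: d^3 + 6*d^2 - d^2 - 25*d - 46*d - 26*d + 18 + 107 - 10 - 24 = d^3 + 5*d^2 - 97*d + 91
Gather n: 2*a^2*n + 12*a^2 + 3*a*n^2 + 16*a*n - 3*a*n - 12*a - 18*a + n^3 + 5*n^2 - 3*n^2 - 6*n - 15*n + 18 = 12*a^2 - 30*a + n^3 + n^2*(3*a + 2) + n*(2*a^2 + 13*a - 21) + 18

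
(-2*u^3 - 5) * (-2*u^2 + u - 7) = 4*u^5 - 2*u^4 + 14*u^3 + 10*u^2 - 5*u + 35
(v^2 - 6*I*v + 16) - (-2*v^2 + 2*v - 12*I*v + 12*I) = 3*v^2 - 2*v + 6*I*v + 16 - 12*I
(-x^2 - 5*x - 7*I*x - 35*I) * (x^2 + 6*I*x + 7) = -x^4 - 5*x^3 - 13*I*x^3 + 35*x^2 - 65*I*x^2 + 175*x - 49*I*x - 245*I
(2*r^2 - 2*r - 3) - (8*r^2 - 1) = -6*r^2 - 2*r - 2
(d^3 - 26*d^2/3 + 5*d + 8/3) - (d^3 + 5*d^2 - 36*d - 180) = -41*d^2/3 + 41*d + 548/3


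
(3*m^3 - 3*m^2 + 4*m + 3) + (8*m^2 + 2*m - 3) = 3*m^3 + 5*m^2 + 6*m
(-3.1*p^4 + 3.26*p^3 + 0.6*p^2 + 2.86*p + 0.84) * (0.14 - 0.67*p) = 2.077*p^5 - 2.6182*p^4 + 0.0544*p^3 - 1.8322*p^2 - 0.1624*p + 0.1176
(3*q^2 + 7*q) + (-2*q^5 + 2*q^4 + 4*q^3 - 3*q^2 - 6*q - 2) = -2*q^5 + 2*q^4 + 4*q^3 + q - 2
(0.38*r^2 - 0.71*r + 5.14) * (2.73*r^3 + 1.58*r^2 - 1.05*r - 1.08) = 1.0374*r^5 - 1.3379*r^4 + 12.5114*r^3 + 8.4563*r^2 - 4.6302*r - 5.5512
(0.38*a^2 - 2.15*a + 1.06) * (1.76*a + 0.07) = 0.6688*a^3 - 3.7574*a^2 + 1.7151*a + 0.0742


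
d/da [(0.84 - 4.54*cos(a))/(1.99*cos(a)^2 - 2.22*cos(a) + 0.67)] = (-9.0346*cos(a)^2 + 3.3432*cos(a) + 1.177)*sin(a)/(3.9601*cos(a)^4 - 8.8356*cos(a)^3 + 7.595*cos(a)^2 - 2.9748*cos(a) + 0.4489)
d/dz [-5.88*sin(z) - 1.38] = -5.88*cos(z)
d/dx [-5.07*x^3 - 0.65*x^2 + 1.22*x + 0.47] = -15.21*x^2 - 1.3*x + 1.22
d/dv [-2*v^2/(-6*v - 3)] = 4*v*(v + 1)/(3*(4*v^2 + 4*v + 1))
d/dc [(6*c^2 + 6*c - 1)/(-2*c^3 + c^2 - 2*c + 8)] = 2*(6*c^4 + 12*c^3 - 12*c^2 + 49*c + 23)/(4*c^6 - 4*c^5 + 9*c^4 - 36*c^3 + 20*c^2 - 32*c + 64)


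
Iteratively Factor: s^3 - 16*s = (s)*(s^2 - 16) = s*(s + 4)*(s - 4)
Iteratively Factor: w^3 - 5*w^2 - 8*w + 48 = (w - 4)*(w^2 - w - 12) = (w - 4)^2*(w + 3)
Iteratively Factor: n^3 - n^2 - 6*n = (n + 2)*(n^2 - 3*n) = n*(n + 2)*(n - 3)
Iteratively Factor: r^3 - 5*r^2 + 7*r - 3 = (r - 3)*(r^2 - 2*r + 1) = (r - 3)*(r - 1)*(r - 1)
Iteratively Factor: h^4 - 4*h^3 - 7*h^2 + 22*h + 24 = (h - 4)*(h^3 - 7*h - 6) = (h - 4)*(h + 1)*(h^2 - h - 6) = (h - 4)*(h - 3)*(h + 1)*(h + 2)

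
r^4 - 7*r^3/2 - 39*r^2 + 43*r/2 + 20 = (r - 8)*(r - 1)*(r + 1/2)*(r + 5)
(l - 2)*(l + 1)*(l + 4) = l^3 + 3*l^2 - 6*l - 8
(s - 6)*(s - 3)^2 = s^3 - 12*s^2 + 45*s - 54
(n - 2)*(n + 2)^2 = n^3 + 2*n^2 - 4*n - 8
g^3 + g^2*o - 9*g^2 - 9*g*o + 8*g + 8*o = (g - 8)*(g - 1)*(g + o)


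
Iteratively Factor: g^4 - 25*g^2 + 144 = (g + 3)*(g^3 - 3*g^2 - 16*g + 48) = (g - 3)*(g + 3)*(g^2 - 16) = (g - 3)*(g + 3)*(g + 4)*(g - 4)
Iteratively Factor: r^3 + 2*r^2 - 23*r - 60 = (r + 3)*(r^2 - r - 20) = (r - 5)*(r + 3)*(r + 4)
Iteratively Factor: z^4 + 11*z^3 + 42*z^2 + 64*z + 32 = (z + 2)*(z^3 + 9*z^2 + 24*z + 16) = (z + 1)*(z + 2)*(z^2 + 8*z + 16) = (z + 1)*(z + 2)*(z + 4)*(z + 4)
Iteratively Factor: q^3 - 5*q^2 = (q)*(q^2 - 5*q) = q^2*(q - 5)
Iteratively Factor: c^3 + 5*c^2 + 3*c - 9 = (c + 3)*(c^2 + 2*c - 3) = (c + 3)^2*(c - 1)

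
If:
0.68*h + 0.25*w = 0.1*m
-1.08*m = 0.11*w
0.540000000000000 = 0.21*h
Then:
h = 2.57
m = 0.68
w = -6.72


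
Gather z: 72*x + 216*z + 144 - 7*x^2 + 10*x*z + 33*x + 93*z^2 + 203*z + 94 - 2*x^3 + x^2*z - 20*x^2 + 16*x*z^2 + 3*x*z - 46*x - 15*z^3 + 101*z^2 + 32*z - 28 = -2*x^3 - 27*x^2 + 59*x - 15*z^3 + z^2*(16*x + 194) + z*(x^2 + 13*x + 451) + 210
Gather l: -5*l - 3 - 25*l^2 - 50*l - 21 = -25*l^2 - 55*l - 24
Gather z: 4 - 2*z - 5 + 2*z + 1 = 0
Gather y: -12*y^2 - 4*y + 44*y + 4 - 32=-12*y^2 + 40*y - 28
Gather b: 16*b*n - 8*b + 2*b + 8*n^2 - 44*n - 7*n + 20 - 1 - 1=b*(16*n - 6) + 8*n^2 - 51*n + 18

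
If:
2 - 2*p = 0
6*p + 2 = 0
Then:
No Solution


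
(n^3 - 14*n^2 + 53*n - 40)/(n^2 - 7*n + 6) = (n^2 - 13*n + 40)/(n - 6)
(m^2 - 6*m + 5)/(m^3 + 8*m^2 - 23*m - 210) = (m - 1)/(m^2 + 13*m + 42)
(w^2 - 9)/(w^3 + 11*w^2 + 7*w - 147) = (w + 3)/(w^2 + 14*w + 49)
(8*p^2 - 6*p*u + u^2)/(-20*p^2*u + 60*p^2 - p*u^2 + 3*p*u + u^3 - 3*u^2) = (-8*p^2 + 6*p*u - u^2)/(20*p^2*u - 60*p^2 + p*u^2 - 3*p*u - u^3 + 3*u^2)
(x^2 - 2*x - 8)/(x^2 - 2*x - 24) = (-x^2 + 2*x + 8)/(-x^2 + 2*x + 24)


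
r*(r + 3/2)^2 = r^3 + 3*r^2 + 9*r/4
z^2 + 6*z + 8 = (z + 2)*(z + 4)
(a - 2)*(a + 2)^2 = a^3 + 2*a^2 - 4*a - 8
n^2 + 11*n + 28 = (n + 4)*(n + 7)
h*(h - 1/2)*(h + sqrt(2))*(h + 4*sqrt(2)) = h^4 - h^3/2 + 5*sqrt(2)*h^3 - 5*sqrt(2)*h^2/2 + 8*h^2 - 4*h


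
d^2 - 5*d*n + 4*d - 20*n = (d + 4)*(d - 5*n)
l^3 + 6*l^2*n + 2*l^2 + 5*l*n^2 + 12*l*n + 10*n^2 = (l + 2)*(l + n)*(l + 5*n)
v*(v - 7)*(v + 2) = v^3 - 5*v^2 - 14*v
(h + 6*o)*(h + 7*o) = h^2 + 13*h*o + 42*o^2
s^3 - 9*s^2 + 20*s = s*(s - 5)*(s - 4)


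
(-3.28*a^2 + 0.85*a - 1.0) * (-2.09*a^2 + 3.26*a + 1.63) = 6.8552*a^4 - 12.4693*a^3 - 0.485399999999999*a^2 - 1.8745*a - 1.63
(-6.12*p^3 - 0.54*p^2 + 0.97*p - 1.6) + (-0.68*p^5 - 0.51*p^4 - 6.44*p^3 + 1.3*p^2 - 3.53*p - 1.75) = -0.68*p^5 - 0.51*p^4 - 12.56*p^3 + 0.76*p^2 - 2.56*p - 3.35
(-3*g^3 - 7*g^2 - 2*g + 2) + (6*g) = -3*g^3 - 7*g^2 + 4*g + 2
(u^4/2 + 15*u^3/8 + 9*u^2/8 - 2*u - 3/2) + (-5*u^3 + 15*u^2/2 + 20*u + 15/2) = u^4/2 - 25*u^3/8 + 69*u^2/8 + 18*u + 6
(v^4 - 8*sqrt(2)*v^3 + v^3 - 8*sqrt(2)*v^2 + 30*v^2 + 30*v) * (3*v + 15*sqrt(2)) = 3*v^5 - 9*sqrt(2)*v^4 + 3*v^4 - 150*v^3 - 9*sqrt(2)*v^3 - 150*v^2 + 450*sqrt(2)*v^2 + 450*sqrt(2)*v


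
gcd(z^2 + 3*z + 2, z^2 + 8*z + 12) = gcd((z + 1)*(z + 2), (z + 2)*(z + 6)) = z + 2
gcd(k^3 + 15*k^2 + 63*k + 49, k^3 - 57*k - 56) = k^2 + 8*k + 7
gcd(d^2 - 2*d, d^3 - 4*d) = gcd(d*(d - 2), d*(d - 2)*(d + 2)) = d^2 - 2*d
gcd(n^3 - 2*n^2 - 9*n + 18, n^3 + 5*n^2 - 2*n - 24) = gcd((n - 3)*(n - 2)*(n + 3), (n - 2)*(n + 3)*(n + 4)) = n^2 + n - 6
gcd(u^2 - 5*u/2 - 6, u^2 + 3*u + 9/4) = u + 3/2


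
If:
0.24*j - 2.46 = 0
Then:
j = 10.25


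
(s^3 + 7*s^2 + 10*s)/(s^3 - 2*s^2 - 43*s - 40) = s*(s + 2)/(s^2 - 7*s - 8)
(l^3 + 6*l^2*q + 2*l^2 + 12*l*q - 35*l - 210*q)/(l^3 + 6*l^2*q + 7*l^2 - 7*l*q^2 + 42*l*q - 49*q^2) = (-l^2 - 6*l*q + 5*l + 30*q)/(-l^2 - 6*l*q + 7*q^2)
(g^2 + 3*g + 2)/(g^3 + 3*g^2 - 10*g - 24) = (g + 1)/(g^2 + g - 12)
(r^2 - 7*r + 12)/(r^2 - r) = (r^2 - 7*r + 12)/(r*(r - 1))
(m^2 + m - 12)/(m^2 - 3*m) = (m + 4)/m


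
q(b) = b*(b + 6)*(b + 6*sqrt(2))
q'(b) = b*(b + 6) + b*(b + 6*sqrt(2)) + (b + 6)*(b + 6*sqrt(2)) = 3*b^2 + 12*b + 12*sqrt(2)*b + 36*sqrt(2)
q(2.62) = 250.81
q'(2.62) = 147.41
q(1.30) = 92.86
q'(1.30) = 93.64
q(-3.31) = -46.08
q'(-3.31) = -12.11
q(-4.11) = -33.99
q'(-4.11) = -17.48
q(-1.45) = -46.42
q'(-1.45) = 15.21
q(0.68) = 41.63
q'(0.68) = 72.00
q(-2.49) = -52.40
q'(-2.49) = -2.62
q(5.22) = 802.70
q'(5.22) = 283.88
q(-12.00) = -253.06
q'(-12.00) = 135.26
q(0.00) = 0.00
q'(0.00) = 50.91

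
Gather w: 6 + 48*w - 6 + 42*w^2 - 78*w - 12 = 42*w^2 - 30*w - 12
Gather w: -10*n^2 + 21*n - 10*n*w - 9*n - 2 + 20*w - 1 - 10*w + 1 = -10*n^2 + 12*n + w*(10 - 10*n) - 2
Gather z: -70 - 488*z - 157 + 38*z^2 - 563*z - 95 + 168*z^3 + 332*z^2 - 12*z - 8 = 168*z^3 + 370*z^2 - 1063*z - 330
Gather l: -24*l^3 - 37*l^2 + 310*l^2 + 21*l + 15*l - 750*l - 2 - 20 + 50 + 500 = -24*l^3 + 273*l^2 - 714*l + 528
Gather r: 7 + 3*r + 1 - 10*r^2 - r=-10*r^2 + 2*r + 8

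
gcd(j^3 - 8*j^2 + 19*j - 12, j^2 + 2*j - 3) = j - 1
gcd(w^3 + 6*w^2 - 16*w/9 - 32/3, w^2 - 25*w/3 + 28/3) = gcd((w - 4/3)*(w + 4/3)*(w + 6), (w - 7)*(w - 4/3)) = w - 4/3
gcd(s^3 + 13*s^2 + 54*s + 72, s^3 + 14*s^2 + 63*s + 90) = s^2 + 9*s + 18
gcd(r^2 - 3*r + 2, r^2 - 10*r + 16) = r - 2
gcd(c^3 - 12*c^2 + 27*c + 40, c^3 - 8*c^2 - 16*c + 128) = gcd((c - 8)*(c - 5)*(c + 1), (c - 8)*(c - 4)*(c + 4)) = c - 8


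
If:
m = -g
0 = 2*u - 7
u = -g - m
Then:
No Solution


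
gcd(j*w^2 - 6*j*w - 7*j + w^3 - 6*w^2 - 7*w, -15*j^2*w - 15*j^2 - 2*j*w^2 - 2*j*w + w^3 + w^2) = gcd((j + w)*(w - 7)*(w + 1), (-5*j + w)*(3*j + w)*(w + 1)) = w + 1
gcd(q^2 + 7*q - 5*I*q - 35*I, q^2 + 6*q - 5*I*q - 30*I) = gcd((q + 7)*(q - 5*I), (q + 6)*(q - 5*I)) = q - 5*I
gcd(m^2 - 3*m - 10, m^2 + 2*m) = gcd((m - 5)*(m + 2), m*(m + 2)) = m + 2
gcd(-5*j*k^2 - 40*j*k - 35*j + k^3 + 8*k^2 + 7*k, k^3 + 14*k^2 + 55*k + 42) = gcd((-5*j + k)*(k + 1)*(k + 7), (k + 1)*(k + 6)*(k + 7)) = k^2 + 8*k + 7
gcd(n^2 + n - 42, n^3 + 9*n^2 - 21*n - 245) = n + 7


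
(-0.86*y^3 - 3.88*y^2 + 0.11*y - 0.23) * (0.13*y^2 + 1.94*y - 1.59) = -0.1118*y^5 - 2.1728*y^4 - 6.1455*y^3 + 6.3527*y^2 - 0.6211*y + 0.3657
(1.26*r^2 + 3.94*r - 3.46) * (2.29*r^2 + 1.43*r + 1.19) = 2.8854*r^4 + 10.8244*r^3 - 0.789800000000001*r^2 - 0.2592*r - 4.1174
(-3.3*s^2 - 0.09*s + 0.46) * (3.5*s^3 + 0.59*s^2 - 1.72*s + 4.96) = -11.55*s^5 - 2.262*s^4 + 7.2329*s^3 - 15.9418*s^2 - 1.2376*s + 2.2816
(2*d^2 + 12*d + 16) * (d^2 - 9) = 2*d^4 + 12*d^3 - 2*d^2 - 108*d - 144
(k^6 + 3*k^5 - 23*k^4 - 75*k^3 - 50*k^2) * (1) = k^6 + 3*k^5 - 23*k^4 - 75*k^3 - 50*k^2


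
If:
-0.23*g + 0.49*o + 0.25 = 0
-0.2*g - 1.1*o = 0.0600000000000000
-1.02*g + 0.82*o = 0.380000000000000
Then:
No Solution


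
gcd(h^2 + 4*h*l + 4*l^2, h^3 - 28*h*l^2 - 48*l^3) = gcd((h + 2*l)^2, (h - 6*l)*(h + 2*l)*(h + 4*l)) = h + 2*l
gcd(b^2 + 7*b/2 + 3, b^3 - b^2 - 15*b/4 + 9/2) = b + 2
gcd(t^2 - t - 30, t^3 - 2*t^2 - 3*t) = 1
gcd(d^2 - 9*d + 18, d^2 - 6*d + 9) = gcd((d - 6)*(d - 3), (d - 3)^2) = d - 3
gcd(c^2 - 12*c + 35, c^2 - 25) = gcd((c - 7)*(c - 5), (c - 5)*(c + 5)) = c - 5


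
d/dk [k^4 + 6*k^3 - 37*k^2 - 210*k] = 4*k^3 + 18*k^2 - 74*k - 210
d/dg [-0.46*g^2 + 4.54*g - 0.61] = 4.54 - 0.92*g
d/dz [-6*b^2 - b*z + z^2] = -b + 2*z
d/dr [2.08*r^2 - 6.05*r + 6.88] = 4.16*r - 6.05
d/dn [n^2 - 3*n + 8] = 2*n - 3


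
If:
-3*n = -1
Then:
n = 1/3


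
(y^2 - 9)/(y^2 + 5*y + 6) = (y - 3)/(y + 2)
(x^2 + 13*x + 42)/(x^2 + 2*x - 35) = (x + 6)/(x - 5)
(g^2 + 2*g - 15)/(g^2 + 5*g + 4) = (g^2 + 2*g - 15)/(g^2 + 5*g + 4)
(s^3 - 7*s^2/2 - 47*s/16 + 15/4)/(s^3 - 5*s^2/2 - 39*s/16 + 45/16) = (s - 4)/(s - 3)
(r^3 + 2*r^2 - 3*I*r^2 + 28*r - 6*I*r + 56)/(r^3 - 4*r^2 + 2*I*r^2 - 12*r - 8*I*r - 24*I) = (r^2 - 3*I*r + 28)/(r^2 + 2*r*(-3 + I) - 12*I)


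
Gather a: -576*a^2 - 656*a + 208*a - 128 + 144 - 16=-576*a^2 - 448*a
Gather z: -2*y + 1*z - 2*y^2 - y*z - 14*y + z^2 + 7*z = -2*y^2 - 16*y + z^2 + z*(8 - y)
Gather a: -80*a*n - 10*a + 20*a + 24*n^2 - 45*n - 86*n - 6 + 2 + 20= a*(10 - 80*n) + 24*n^2 - 131*n + 16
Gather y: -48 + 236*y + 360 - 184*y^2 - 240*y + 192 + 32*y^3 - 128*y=32*y^3 - 184*y^2 - 132*y + 504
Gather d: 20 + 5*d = 5*d + 20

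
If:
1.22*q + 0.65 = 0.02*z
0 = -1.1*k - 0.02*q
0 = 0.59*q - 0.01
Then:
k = -0.00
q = 0.02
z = 33.53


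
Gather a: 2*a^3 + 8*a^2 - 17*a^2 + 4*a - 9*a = 2*a^3 - 9*a^2 - 5*a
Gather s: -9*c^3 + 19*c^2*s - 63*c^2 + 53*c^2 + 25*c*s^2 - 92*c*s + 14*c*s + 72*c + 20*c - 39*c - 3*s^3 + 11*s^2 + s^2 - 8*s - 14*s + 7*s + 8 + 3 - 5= -9*c^3 - 10*c^2 + 53*c - 3*s^3 + s^2*(25*c + 12) + s*(19*c^2 - 78*c - 15) + 6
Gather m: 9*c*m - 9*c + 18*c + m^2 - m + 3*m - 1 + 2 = 9*c + m^2 + m*(9*c + 2) + 1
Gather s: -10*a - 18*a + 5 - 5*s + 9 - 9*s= -28*a - 14*s + 14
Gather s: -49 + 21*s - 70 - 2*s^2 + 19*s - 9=-2*s^2 + 40*s - 128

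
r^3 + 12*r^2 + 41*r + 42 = (r + 2)*(r + 3)*(r + 7)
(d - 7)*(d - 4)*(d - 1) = d^3 - 12*d^2 + 39*d - 28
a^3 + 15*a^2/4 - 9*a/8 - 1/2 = (a - 1/2)*(a + 1/4)*(a + 4)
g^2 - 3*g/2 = g*(g - 3/2)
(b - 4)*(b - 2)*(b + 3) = b^3 - 3*b^2 - 10*b + 24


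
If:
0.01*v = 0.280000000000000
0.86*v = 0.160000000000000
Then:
No Solution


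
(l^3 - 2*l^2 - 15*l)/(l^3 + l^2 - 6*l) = (l - 5)/(l - 2)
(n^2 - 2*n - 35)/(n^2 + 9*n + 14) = (n^2 - 2*n - 35)/(n^2 + 9*n + 14)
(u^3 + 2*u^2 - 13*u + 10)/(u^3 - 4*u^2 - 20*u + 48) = (u^2 + 4*u - 5)/(u^2 - 2*u - 24)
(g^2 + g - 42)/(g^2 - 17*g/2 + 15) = 2*(g + 7)/(2*g - 5)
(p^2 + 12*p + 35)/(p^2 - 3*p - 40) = (p + 7)/(p - 8)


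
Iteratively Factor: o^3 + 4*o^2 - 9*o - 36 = (o - 3)*(o^2 + 7*o + 12) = (o - 3)*(o + 4)*(o + 3)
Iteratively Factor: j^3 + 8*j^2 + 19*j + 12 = (j + 4)*(j^2 + 4*j + 3) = (j + 3)*(j + 4)*(j + 1)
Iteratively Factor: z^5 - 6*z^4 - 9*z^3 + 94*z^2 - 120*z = (z - 2)*(z^4 - 4*z^3 - 17*z^2 + 60*z) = z*(z - 2)*(z^3 - 4*z^2 - 17*z + 60) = z*(z - 2)*(z + 4)*(z^2 - 8*z + 15) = z*(z - 3)*(z - 2)*(z + 4)*(z - 5)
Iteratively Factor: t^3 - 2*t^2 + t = (t - 1)*(t^2 - t) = t*(t - 1)*(t - 1)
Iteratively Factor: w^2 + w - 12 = (w + 4)*(w - 3)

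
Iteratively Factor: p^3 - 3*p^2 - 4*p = (p - 4)*(p^2 + p) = p*(p - 4)*(p + 1)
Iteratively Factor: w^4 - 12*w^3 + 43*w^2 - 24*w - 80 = (w - 5)*(w^3 - 7*w^2 + 8*w + 16) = (w - 5)*(w - 4)*(w^2 - 3*w - 4) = (w - 5)*(w - 4)^2*(w + 1)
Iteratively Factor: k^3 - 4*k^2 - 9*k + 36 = (k - 4)*(k^2 - 9) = (k - 4)*(k + 3)*(k - 3)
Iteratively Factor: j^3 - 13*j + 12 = (j + 4)*(j^2 - 4*j + 3) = (j - 1)*(j + 4)*(j - 3)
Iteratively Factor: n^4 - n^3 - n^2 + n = (n + 1)*(n^3 - 2*n^2 + n) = n*(n + 1)*(n^2 - 2*n + 1) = n*(n - 1)*(n + 1)*(n - 1)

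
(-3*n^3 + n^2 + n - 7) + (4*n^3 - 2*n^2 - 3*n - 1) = n^3 - n^2 - 2*n - 8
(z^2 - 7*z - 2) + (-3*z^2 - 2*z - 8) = -2*z^2 - 9*z - 10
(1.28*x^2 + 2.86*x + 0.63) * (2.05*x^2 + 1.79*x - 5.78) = 2.624*x^4 + 8.1542*x^3 - 0.987500000000001*x^2 - 15.4031*x - 3.6414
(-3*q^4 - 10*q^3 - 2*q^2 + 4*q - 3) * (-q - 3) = 3*q^5 + 19*q^4 + 32*q^3 + 2*q^2 - 9*q + 9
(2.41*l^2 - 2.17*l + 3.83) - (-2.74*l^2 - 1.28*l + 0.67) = 5.15*l^2 - 0.89*l + 3.16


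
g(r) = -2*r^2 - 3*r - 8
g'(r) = -4*r - 3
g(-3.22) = -19.08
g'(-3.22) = 9.88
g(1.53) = -17.27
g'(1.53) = -9.12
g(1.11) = -13.79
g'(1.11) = -7.44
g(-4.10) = -29.32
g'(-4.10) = 13.40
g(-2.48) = -12.86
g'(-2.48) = 6.92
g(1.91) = -21.03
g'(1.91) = -10.64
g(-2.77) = -15.04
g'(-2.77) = 8.08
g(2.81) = -32.22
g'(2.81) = -14.24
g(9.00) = -197.00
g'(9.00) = -39.00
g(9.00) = -197.00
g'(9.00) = -39.00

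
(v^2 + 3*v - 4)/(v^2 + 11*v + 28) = (v - 1)/(v + 7)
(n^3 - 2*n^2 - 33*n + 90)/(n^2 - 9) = (n^2 + n - 30)/(n + 3)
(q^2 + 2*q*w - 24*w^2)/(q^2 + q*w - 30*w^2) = (q - 4*w)/(q - 5*w)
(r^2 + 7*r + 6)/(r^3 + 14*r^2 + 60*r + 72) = (r + 1)/(r^2 + 8*r + 12)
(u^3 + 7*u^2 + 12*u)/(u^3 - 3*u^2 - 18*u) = (u + 4)/(u - 6)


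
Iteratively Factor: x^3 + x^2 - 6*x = (x)*(x^2 + x - 6) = x*(x - 2)*(x + 3)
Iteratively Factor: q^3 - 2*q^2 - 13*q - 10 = (q - 5)*(q^2 + 3*q + 2) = (q - 5)*(q + 1)*(q + 2)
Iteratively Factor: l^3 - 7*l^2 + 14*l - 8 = (l - 1)*(l^2 - 6*l + 8) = (l - 4)*(l - 1)*(l - 2)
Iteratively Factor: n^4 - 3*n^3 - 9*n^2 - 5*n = (n - 5)*(n^3 + 2*n^2 + n) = (n - 5)*(n + 1)*(n^2 + n) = n*(n - 5)*(n + 1)*(n + 1)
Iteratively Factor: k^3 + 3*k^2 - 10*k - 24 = (k + 2)*(k^2 + k - 12) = (k + 2)*(k + 4)*(k - 3)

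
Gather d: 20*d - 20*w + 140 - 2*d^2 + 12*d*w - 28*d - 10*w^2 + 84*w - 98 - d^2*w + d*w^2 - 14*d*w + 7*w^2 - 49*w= d^2*(-w - 2) + d*(w^2 - 2*w - 8) - 3*w^2 + 15*w + 42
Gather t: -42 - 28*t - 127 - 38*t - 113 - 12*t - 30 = -78*t - 312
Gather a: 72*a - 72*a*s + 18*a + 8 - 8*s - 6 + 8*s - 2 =a*(90 - 72*s)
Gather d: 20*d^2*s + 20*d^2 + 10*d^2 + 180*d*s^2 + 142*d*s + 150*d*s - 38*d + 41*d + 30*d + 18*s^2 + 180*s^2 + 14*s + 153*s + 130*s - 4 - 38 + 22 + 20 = d^2*(20*s + 30) + d*(180*s^2 + 292*s + 33) + 198*s^2 + 297*s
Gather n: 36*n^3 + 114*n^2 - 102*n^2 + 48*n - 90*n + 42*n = 36*n^3 + 12*n^2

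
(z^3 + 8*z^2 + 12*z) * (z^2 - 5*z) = z^5 + 3*z^4 - 28*z^3 - 60*z^2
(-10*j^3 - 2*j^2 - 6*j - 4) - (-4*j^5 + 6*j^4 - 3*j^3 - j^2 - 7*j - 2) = 4*j^5 - 6*j^4 - 7*j^3 - j^2 + j - 2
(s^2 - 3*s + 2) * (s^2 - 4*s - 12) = s^4 - 7*s^3 + 2*s^2 + 28*s - 24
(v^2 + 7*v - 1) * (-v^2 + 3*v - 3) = -v^4 - 4*v^3 + 19*v^2 - 24*v + 3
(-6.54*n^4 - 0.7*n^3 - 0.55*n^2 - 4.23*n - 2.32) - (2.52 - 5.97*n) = -6.54*n^4 - 0.7*n^3 - 0.55*n^2 + 1.74*n - 4.84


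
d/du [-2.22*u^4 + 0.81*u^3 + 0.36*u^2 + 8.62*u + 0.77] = -8.88*u^3 + 2.43*u^2 + 0.72*u + 8.62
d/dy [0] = 0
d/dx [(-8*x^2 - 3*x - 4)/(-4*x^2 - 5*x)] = 4*(7*x^2 - 8*x - 5)/(x^2*(16*x^2 + 40*x + 25))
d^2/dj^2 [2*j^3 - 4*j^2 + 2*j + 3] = 12*j - 8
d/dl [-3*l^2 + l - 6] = 1 - 6*l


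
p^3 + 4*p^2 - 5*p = p*(p - 1)*(p + 5)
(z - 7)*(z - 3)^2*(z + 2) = z^4 - 11*z^3 + 25*z^2 + 39*z - 126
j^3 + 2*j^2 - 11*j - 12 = (j - 3)*(j + 1)*(j + 4)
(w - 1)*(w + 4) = w^2 + 3*w - 4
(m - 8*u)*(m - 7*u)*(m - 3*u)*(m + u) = m^4 - 17*m^3*u + 83*m^2*u^2 - 67*m*u^3 - 168*u^4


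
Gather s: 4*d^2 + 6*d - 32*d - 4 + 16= 4*d^2 - 26*d + 12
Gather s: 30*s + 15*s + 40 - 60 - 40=45*s - 60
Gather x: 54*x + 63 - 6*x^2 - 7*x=-6*x^2 + 47*x + 63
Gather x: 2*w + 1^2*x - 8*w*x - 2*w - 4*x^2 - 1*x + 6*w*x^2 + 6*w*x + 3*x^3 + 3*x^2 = -2*w*x + 3*x^3 + x^2*(6*w - 1)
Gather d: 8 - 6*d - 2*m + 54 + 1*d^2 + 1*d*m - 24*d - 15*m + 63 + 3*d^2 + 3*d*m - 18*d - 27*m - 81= 4*d^2 + d*(4*m - 48) - 44*m + 44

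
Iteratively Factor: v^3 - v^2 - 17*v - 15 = (v + 1)*(v^2 - 2*v - 15) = (v - 5)*(v + 1)*(v + 3)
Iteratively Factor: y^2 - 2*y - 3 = (y - 3)*(y + 1)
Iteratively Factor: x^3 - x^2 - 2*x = (x - 2)*(x^2 + x) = x*(x - 2)*(x + 1)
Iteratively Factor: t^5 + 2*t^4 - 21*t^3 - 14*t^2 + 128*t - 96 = (t + 4)*(t^4 - 2*t^3 - 13*t^2 + 38*t - 24) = (t - 3)*(t + 4)*(t^3 + t^2 - 10*t + 8) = (t - 3)*(t - 2)*(t + 4)*(t^2 + 3*t - 4) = (t - 3)*(t - 2)*(t - 1)*(t + 4)*(t + 4)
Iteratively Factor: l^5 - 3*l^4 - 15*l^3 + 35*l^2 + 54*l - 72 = (l + 3)*(l^4 - 6*l^3 + 3*l^2 + 26*l - 24) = (l - 4)*(l + 3)*(l^3 - 2*l^2 - 5*l + 6) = (l - 4)*(l - 1)*(l + 3)*(l^2 - l - 6) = (l - 4)*(l - 3)*(l - 1)*(l + 3)*(l + 2)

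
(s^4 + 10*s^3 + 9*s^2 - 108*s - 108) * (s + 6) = s^5 + 16*s^4 + 69*s^3 - 54*s^2 - 756*s - 648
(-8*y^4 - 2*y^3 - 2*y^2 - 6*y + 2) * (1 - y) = 8*y^5 - 6*y^4 + 4*y^2 - 8*y + 2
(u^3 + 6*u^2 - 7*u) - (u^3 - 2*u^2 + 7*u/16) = 8*u^2 - 119*u/16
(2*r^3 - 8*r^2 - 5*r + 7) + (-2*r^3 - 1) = -8*r^2 - 5*r + 6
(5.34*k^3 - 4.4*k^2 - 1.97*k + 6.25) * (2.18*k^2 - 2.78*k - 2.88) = 11.6412*k^5 - 24.4372*k^4 - 7.4418*k^3 + 31.7736*k^2 - 11.7014*k - 18.0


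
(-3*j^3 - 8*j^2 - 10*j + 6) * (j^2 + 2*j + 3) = -3*j^5 - 14*j^4 - 35*j^3 - 38*j^2 - 18*j + 18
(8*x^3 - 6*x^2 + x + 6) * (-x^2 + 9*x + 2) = -8*x^5 + 78*x^4 - 39*x^3 - 9*x^2 + 56*x + 12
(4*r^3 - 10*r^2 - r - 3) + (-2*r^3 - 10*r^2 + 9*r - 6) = 2*r^3 - 20*r^2 + 8*r - 9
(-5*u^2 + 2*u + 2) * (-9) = 45*u^2 - 18*u - 18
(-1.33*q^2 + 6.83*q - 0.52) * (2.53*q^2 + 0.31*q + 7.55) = -3.3649*q^4 + 16.8676*q^3 - 9.2398*q^2 + 51.4053*q - 3.926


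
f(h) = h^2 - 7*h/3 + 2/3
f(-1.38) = 5.79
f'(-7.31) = -16.95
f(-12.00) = 172.67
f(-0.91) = 3.62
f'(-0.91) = -4.15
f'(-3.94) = -10.21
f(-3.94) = 25.38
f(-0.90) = 3.58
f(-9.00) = 102.67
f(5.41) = 17.31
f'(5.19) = 8.05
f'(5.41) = 8.49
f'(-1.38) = -5.09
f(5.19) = 15.49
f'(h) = 2*h - 7/3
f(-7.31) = 71.16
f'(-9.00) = -20.33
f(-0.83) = 3.29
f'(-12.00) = -26.33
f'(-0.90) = -4.13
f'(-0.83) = -3.99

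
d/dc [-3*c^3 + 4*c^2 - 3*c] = -9*c^2 + 8*c - 3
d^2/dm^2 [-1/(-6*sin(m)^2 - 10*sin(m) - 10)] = (-36*sin(m)^4 - 45*sin(m)^3 + 89*sin(m)^2 + 115*sin(m) + 20)/(2*(3*sin(m)^2 + 5*sin(m) + 5)^3)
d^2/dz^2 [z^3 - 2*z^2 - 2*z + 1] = 6*z - 4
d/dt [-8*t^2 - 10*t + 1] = -16*t - 10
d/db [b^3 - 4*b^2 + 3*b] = 3*b^2 - 8*b + 3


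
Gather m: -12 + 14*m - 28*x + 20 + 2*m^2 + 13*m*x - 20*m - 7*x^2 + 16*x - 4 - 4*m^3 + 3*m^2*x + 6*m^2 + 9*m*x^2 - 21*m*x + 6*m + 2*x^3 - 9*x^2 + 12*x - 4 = -4*m^3 + m^2*(3*x + 8) + m*(9*x^2 - 8*x) + 2*x^3 - 16*x^2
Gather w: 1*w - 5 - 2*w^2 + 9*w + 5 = -2*w^2 + 10*w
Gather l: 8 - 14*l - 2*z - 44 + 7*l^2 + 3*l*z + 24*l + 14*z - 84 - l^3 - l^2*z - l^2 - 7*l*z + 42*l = -l^3 + l^2*(6 - z) + l*(52 - 4*z) + 12*z - 120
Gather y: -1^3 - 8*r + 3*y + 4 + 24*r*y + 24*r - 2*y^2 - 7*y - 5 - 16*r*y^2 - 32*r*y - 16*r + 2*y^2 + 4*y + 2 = -16*r*y^2 - 8*r*y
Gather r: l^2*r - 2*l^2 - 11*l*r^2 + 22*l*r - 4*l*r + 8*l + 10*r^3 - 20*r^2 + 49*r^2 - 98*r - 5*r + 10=-2*l^2 + 8*l + 10*r^3 + r^2*(29 - 11*l) + r*(l^2 + 18*l - 103) + 10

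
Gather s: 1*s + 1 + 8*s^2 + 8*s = 8*s^2 + 9*s + 1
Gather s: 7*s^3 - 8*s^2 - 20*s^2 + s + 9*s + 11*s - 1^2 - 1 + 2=7*s^3 - 28*s^2 + 21*s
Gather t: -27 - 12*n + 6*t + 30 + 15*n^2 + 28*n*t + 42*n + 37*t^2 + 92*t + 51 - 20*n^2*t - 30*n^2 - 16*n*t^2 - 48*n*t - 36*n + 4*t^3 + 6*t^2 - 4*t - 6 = -15*n^2 - 6*n + 4*t^3 + t^2*(43 - 16*n) + t*(-20*n^2 - 20*n + 94) + 48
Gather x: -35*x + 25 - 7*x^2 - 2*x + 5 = -7*x^2 - 37*x + 30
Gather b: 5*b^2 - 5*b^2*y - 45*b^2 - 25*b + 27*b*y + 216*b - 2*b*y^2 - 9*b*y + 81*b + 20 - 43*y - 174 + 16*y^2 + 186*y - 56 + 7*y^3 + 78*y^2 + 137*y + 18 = b^2*(-5*y - 40) + b*(-2*y^2 + 18*y + 272) + 7*y^3 + 94*y^2 + 280*y - 192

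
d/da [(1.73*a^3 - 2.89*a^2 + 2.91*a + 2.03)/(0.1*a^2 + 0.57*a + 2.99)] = (0.173*a^4 + 1.9722*a^3 + 13.5798*a^2 - 17.6882*a + 7.5438)/(0.01*a^4 + 0.114*a^3 + 0.9229*a^2 + 3.4086*a + 8.9401)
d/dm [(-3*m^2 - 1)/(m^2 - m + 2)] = (3*m^2 - 10*m - 1)/(m^4 - 2*m^3 + 5*m^2 - 4*m + 4)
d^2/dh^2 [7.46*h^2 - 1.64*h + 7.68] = 14.9200000000000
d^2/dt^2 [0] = 0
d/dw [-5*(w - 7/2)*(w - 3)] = 65/2 - 10*w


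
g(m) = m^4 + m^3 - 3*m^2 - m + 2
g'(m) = 4*m^3 + 3*m^2 - 6*m - 1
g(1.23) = 0.38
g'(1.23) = 3.60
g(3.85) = 230.46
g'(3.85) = 248.63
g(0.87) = 0.09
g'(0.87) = -1.32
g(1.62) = 3.65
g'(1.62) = 14.16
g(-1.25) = -0.95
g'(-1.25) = 3.38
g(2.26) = 22.05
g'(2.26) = 46.94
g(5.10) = 728.04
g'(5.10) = 577.03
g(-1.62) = -1.62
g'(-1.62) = -0.41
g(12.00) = 22022.00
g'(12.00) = 7271.00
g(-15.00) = 46592.00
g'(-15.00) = -12736.00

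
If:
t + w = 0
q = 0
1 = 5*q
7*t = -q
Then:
No Solution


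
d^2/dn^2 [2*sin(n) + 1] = -2*sin(n)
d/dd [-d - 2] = -1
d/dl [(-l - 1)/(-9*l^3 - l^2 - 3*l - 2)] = (9*l^3 + l^2 + 3*l - (l + 1)*(27*l^2 + 2*l + 3) + 2)/(9*l^3 + l^2 + 3*l + 2)^2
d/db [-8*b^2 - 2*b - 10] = -16*b - 2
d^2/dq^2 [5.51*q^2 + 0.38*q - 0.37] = 11.0200000000000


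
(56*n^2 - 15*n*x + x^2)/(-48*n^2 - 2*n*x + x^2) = (-7*n + x)/(6*n + x)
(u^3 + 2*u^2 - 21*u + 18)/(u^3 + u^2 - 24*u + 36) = (u - 1)/(u - 2)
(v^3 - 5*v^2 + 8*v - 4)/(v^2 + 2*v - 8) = (v^2 - 3*v + 2)/(v + 4)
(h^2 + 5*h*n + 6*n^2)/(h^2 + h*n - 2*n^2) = (h + 3*n)/(h - n)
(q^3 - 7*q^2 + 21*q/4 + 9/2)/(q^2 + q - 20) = (q^3 - 7*q^2 + 21*q/4 + 9/2)/(q^2 + q - 20)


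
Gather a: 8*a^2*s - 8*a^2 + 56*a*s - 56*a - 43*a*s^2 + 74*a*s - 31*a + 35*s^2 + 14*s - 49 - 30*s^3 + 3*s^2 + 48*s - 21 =a^2*(8*s - 8) + a*(-43*s^2 + 130*s - 87) - 30*s^3 + 38*s^2 + 62*s - 70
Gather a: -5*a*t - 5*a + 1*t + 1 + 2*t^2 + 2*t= a*(-5*t - 5) + 2*t^2 + 3*t + 1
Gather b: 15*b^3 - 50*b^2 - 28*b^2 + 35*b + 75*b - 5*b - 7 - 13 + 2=15*b^3 - 78*b^2 + 105*b - 18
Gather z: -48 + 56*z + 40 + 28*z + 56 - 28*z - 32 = 56*z + 16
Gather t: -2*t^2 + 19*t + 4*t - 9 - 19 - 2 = -2*t^2 + 23*t - 30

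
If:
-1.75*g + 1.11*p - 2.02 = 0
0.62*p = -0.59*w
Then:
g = -0.603594470046083*w - 1.15428571428571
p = -0.951612903225806*w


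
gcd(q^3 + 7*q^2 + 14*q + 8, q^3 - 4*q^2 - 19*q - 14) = q^2 + 3*q + 2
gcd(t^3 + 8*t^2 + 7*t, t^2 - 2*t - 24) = 1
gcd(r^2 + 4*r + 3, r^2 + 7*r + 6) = r + 1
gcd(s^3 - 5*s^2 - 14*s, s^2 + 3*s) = s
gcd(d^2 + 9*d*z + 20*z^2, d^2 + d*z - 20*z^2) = d + 5*z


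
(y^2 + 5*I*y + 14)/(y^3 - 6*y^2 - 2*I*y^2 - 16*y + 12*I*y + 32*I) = (y + 7*I)/(y^2 - 6*y - 16)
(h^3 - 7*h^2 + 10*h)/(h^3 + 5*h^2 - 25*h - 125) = h*(h - 2)/(h^2 + 10*h + 25)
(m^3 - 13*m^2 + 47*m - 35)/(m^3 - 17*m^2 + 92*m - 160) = (m^2 - 8*m + 7)/(m^2 - 12*m + 32)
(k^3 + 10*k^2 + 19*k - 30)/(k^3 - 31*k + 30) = (k + 5)/(k - 5)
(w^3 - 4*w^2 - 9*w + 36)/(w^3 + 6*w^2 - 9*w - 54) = (w - 4)/(w + 6)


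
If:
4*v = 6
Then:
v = 3/2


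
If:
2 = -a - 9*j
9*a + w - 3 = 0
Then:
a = 1/3 - w/9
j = w/81 - 7/27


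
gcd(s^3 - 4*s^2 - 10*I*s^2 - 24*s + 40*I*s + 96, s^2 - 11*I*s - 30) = s - 6*I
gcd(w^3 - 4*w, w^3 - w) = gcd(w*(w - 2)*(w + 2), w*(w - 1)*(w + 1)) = w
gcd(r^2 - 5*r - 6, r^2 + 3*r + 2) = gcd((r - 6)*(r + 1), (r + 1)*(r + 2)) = r + 1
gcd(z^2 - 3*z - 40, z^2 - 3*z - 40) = z^2 - 3*z - 40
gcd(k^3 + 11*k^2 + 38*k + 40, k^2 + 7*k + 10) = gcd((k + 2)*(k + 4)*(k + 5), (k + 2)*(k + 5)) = k^2 + 7*k + 10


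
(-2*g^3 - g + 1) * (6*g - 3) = -12*g^4 + 6*g^3 - 6*g^2 + 9*g - 3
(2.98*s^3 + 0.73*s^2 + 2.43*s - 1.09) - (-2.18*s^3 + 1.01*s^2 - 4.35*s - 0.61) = 5.16*s^3 - 0.28*s^2 + 6.78*s - 0.48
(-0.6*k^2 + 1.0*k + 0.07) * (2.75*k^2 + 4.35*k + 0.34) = -1.65*k^4 + 0.14*k^3 + 4.3385*k^2 + 0.6445*k + 0.0238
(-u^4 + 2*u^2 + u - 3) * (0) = 0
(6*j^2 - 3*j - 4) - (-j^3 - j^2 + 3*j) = j^3 + 7*j^2 - 6*j - 4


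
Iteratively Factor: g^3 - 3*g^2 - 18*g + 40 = (g - 5)*(g^2 + 2*g - 8) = (g - 5)*(g - 2)*(g + 4)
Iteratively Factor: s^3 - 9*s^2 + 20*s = (s - 4)*(s^2 - 5*s) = (s - 5)*(s - 4)*(s)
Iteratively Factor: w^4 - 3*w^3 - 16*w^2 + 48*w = (w - 3)*(w^3 - 16*w) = w*(w - 3)*(w^2 - 16) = w*(w - 3)*(w + 4)*(w - 4)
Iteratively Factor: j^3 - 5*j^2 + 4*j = (j - 4)*(j^2 - j) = j*(j - 4)*(j - 1)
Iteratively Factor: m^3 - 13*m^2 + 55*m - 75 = (m - 5)*(m^2 - 8*m + 15) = (m - 5)^2*(m - 3)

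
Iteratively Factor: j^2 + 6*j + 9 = (j + 3)*(j + 3)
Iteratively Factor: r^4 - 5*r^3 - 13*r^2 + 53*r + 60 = (r - 4)*(r^3 - r^2 - 17*r - 15) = (r - 4)*(r + 1)*(r^2 - 2*r - 15) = (r - 4)*(r + 1)*(r + 3)*(r - 5)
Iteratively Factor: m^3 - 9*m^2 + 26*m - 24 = (m - 3)*(m^2 - 6*m + 8) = (m - 3)*(m - 2)*(m - 4)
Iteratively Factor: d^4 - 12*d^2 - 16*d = (d + 2)*(d^3 - 2*d^2 - 8*d) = (d + 2)^2*(d^2 - 4*d) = (d - 4)*(d + 2)^2*(d)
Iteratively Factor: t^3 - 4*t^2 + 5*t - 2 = (t - 1)*(t^2 - 3*t + 2) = (t - 2)*(t - 1)*(t - 1)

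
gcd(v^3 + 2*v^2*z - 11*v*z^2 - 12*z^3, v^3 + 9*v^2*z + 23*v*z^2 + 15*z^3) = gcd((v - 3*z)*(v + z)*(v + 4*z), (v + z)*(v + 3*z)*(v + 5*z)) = v + z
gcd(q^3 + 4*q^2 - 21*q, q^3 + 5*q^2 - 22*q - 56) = q + 7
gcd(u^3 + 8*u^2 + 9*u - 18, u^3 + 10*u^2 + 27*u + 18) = u^2 + 9*u + 18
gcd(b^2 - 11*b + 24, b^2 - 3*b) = b - 3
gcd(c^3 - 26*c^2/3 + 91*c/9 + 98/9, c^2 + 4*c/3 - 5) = 1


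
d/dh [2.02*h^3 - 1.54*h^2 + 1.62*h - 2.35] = 6.06*h^2 - 3.08*h + 1.62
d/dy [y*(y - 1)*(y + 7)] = 3*y^2 + 12*y - 7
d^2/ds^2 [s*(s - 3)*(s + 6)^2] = 6*s*(2*s + 9)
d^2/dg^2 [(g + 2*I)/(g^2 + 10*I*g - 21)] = 2*(4*(g + 2*I)*(g + 5*I)^2 - 3*(g + 4*I)*(g^2 + 10*I*g - 21))/(g^2 + 10*I*g - 21)^3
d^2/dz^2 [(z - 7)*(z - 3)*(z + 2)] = 6*z - 16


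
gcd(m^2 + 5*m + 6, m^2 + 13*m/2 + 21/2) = m + 3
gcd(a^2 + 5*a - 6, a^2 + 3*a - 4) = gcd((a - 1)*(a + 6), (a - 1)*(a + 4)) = a - 1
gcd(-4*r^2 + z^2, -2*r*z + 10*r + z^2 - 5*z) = -2*r + z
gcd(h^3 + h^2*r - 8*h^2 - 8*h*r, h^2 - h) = h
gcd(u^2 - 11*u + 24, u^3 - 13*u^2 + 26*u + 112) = u - 8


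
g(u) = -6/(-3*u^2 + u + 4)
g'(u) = -6*(6*u - 1)/(-3*u^2 + u + 4)^2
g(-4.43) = 0.10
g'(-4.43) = 0.05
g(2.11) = 0.83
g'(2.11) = -1.33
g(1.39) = 14.77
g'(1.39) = -266.78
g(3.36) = 0.23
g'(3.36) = -0.16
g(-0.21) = -1.64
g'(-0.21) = 1.01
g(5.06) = 0.09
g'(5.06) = -0.04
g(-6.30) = 0.05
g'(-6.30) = 0.02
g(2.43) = 0.53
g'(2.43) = -0.64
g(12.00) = 0.01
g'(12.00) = 0.00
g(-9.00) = 0.02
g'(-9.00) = 0.01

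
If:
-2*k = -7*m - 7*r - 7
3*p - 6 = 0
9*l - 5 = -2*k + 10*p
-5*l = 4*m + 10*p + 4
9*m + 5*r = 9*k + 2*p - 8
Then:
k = -2450/407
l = 1675/407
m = -18143/1628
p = 2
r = 13715/1628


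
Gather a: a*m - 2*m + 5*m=a*m + 3*m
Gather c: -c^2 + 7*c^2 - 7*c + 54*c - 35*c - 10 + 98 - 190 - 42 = 6*c^2 + 12*c - 144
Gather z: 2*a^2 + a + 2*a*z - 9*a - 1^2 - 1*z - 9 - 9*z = 2*a^2 - 8*a + z*(2*a - 10) - 10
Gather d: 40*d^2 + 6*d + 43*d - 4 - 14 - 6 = 40*d^2 + 49*d - 24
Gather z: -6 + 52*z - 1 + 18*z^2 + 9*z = 18*z^2 + 61*z - 7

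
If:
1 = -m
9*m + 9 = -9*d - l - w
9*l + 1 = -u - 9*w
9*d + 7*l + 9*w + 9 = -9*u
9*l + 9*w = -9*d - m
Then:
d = -1/72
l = -73/16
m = -1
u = -17/8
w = 75/16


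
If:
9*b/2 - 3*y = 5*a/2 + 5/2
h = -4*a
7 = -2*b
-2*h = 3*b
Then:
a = -21/16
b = -7/2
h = 21/4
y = -479/96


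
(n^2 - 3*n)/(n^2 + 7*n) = (n - 3)/(n + 7)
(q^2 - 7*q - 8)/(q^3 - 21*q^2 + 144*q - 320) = (q + 1)/(q^2 - 13*q + 40)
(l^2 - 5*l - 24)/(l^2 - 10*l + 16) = (l + 3)/(l - 2)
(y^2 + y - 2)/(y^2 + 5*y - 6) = (y + 2)/(y + 6)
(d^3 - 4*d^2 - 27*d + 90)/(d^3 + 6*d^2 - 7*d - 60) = (d - 6)/(d + 4)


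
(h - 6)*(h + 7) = h^2 + h - 42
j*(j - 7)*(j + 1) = j^3 - 6*j^2 - 7*j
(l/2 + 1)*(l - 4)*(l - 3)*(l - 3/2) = l^4/2 - 13*l^3/4 + 11*l^2/4 + 27*l/2 - 18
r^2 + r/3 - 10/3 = (r - 5/3)*(r + 2)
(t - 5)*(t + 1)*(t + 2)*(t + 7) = t^4 + 5*t^3 - 27*t^2 - 101*t - 70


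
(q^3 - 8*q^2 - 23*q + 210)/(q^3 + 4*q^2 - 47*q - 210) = (q - 6)/(q + 6)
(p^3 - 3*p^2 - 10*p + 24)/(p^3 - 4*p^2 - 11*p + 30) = (p - 4)/(p - 5)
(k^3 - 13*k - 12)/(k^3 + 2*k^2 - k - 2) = (k^2 - k - 12)/(k^2 + k - 2)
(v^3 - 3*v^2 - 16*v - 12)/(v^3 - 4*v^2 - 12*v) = (v + 1)/v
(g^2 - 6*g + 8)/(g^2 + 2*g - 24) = (g - 2)/(g + 6)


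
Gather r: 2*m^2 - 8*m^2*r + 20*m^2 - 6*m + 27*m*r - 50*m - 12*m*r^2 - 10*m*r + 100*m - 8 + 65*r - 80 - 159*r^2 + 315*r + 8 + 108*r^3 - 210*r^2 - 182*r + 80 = 22*m^2 + 44*m + 108*r^3 + r^2*(-12*m - 369) + r*(-8*m^2 + 17*m + 198)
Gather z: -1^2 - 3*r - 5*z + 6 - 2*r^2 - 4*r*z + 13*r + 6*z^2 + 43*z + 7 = -2*r^2 + 10*r + 6*z^2 + z*(38 - 4*r) + 12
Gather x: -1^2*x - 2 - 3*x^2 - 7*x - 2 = -3*x^2 - 8*x - 4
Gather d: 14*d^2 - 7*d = 14*d^2 - 7*d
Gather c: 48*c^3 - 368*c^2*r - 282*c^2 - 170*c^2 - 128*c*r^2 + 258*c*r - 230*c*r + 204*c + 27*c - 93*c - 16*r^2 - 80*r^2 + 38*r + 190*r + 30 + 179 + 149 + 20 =48*c^3 + c^2*(-368*r - 452) + c*(-128*r^2 + 28*r + 138) - 96*r^2 + 228*r + 378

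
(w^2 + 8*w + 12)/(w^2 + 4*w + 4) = (w + 6)/(w + 2)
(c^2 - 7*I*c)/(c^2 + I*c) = (c - 7*I)/(c + I)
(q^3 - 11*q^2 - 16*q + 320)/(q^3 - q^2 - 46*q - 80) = (q - 8)/(q + 2)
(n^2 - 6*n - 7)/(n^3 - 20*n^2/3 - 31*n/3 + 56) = 3*(n + 1)/(3*n^2 + n - 24)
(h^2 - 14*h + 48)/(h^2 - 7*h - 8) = (h - 6)/(h + 1)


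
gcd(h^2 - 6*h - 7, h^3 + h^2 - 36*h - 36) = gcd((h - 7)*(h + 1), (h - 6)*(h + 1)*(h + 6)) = h + 1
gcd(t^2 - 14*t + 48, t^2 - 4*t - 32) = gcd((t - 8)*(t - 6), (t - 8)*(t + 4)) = t - 8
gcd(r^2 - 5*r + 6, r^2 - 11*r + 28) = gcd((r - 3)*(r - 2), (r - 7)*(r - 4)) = 1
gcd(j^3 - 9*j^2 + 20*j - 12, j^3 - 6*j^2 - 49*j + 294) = j - 6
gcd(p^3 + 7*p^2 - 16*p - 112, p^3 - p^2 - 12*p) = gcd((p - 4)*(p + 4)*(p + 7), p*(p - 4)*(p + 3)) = p - 4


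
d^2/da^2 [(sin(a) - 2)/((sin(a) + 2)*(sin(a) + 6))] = (-sin(a)^5 + 16*sin(a)^4 + 122*sin(a)^3 + 116*sin(a)^2 - 504*sin(a) - 400)/((sin(a) + 2)^3*(sin(a) + 6)^3)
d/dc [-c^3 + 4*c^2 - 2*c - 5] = -3*c^2 + 8*c - 2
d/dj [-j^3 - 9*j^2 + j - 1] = -3*j^2 - 18*j + 1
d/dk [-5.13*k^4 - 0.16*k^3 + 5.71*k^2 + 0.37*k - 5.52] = -20.52*k^3 - 0.48*k^2 + 11.42*k + 0.37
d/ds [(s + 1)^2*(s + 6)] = (s + 1)*(3*s + 13)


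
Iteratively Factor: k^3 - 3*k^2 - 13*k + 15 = (k + 3)*(k^2 - 6*k + 5) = (k - 1)*(k + 3)*(k - 5)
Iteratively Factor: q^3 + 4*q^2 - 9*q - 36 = (q - 3)*(q^2 + 7*q + 12) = (q - 3)*(q + 3)*(q + 4)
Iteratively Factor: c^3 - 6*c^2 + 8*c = (c)*(c^2 - 6*c + 8) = c*(c - 4)*(c - 2)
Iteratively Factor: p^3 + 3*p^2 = (p)*(p^2 + 3*p) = p^2*(p + 3)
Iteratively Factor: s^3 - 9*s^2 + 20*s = (s - 4)*(s^2 - 5*s) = s*(s - 4)*(s - 5)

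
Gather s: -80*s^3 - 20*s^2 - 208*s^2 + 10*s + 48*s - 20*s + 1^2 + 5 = -80*s^3 - 228*s^2 + 38*s + 6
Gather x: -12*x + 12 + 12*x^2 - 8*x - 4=12*x^2 - 20*x + 8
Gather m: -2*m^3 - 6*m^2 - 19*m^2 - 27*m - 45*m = -2*m^3 - 25*m^2 - 72*m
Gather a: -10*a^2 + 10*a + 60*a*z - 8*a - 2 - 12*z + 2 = -10*a^2 + a*(60*z + 2) - 12*z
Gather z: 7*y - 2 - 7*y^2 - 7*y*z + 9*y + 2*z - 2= -7*y^2 + 16*y + z*(2 - 7*y) - 4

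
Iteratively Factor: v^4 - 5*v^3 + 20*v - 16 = (v - 4)*(v^3 - v^2 - 4*v + 4) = (v - 4)*(v - 1)*(v^2 - 4) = (v - 4)*(v - 2)*(v - 1)*(v + 2)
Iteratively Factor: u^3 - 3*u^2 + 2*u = (u - 1)*(u^2 - 2*u) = u*(u - 1)*(u - 2)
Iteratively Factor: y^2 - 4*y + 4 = (y - 2)*(y - 2)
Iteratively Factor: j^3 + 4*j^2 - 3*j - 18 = (j + 3)*(j^2 + j - 6) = (j - 2)*(j + 3)*(j + 3)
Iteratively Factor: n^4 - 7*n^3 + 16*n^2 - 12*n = (n - 2)*(n^3 - 5*n^2 + 6*n) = (n - 3)*(n - 2)*(n^2 - 2*n) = n*(n - 3)*(n - 2)*(n - 2)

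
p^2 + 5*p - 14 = (p - 2)*(p + 7)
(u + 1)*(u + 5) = u^2 + 6*u + 5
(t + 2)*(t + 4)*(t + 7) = t^3 + 13*t^2 + 50*t + 56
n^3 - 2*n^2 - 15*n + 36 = (n - 3)^2*(n + 4)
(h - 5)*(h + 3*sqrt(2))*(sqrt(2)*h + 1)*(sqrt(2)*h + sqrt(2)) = 2*h^4 - 8*h^3 + 7*sqrt(2)*h^3 - 28*sqrt(2)*h^2 - 4*h^2 - 35*sqrt(2)*h - 24*h - 30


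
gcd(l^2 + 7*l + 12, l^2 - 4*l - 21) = l + 3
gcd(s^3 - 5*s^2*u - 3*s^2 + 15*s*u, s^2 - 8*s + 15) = s - 3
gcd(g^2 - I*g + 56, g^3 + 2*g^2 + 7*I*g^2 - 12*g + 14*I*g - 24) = 1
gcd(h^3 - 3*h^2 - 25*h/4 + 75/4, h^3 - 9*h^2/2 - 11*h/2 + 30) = h^2 - h/2 - 15/2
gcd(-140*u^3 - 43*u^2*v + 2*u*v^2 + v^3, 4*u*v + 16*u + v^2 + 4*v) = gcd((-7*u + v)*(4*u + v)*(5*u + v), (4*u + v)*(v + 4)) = 4*u + v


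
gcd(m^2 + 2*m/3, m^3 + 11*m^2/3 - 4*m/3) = m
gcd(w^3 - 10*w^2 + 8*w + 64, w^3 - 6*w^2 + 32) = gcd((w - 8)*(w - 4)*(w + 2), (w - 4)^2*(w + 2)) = w^2 - 2*w - 8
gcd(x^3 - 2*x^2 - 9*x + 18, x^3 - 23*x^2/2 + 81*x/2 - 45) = x - 3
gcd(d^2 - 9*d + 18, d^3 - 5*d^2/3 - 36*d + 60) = d - 6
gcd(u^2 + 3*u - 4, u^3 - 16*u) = u + 4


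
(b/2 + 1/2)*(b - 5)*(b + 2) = b^3/2 - b^2 - 13*b/2 - 5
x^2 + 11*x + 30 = (x + 5)*(x + 6)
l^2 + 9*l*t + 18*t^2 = (l + 3*t)*(l + 6*t)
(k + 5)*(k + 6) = k^2 + 11*k + 30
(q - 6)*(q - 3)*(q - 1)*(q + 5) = q^4 - 5*q^3 - 23*q^2 + 117*q - 90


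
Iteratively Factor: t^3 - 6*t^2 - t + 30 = (t - 5)*(t^2 - t - 6) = (t - 5)*(t + 2)*(t - 3)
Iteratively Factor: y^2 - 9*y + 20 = (y - 5)*(y - 4)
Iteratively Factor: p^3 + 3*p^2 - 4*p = (p)*(p^2 + 3*p - 4) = p*(p - 1)*(p + 4)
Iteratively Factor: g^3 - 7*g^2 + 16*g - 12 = (g - 3)*(g^2 - 4*g + 4) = (g - 3)*(g - 2)*(g - 2)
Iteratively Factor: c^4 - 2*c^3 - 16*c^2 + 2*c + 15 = (c + 3)*(c^3 - 5*c^2 - c + 5) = (c - 1)*(c + 3)*(c^2 - 4*c - 5) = (c - 5)*(c - 1)*(c + 3)*(c + 1)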